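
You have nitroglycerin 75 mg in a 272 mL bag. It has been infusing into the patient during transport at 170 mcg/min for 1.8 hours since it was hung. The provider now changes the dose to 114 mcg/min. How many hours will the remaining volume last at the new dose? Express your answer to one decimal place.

8.3 hours

Initial rate:
170 mcg/min × 60 min/hr = 10200 mcg/hr
Concentration = 75 mg ÷ 272 mL = 0.2757353 mg/mL = 275.7353 mcg/mL
Rate = 10200 mcg/hr ÷ 275.7353 mcg/mL = 36.992 mL/hr
Volume infused so far = 36.992 mL/hr × 1.8 hr = 66.5856 mL
Volume remaining = 272 − 66.5856 = 205.4144 mL
New rate:
114 mcg/min × 60 min/hr = 6840 mcg/hr
Rate = 6840 mcg/hr ÷ 275.7353 mcg/mL = 24.8064 mL/hr
Time remaining = 205.4144 mL ÷ 24.8064 mL/hr = 8.280702 hr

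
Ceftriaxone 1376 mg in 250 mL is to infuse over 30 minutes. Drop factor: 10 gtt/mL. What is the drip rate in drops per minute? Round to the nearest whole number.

83 gtt/min

250 mL ÷ (30 min) = 8.333333 mL/min
8.333333 mL/min × 10 gtt/mL = 83.33333 gtt/min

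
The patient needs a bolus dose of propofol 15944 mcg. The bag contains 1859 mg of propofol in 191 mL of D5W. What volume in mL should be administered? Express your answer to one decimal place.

Concentration = 1859 mg ÷ 191 mL = 9.732984 mg/mL = 9732.984 mcg/mL
Volume = 15944 mcg ÷ 9732.984 mcg/mL = 1.638141 mL

1.6 mL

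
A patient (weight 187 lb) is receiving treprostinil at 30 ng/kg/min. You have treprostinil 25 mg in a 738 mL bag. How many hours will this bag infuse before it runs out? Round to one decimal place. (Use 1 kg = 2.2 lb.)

Weight = 187 lb ÷ 2.2 lb/kg = 85 kg
Dose = 30 ng/kg/min × 85 kg = 2550 ng/min
2550 ng/min × 60 min/hr = 153000 ng/hr
Concentration = 25 mg ÷ 738 mL = 0.03387534 mg/mL = 33875.34 ng/mL
Rate = 153000 ng/hr ÷ 33875.34 ng/mL = 4.51656 mL/hr
Duration = 738 mL ÷ 4.51656 mL/hr = 163.3987 hr

163.4 hours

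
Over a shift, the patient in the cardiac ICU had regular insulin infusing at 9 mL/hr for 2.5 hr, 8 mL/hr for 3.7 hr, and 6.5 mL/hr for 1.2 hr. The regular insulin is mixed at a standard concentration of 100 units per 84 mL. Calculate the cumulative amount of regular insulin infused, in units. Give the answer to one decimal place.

71.3 units

Concentration = 100 units ÷ 84 mL = 1.190476 units/mL
Stage 1: 9 mL/hr × 2.5 hr = 22.5 mL → 22.5 mL × 1.190476 units/mL = 26.78571 units
Stage 2: 8 mL/hr × 3.7 hr = 29.6 mL → 29.6 mL × 1.190476 units/mL = 35.2381 units
Stage 3: 6.5 mL/hr × 1.2 hr = 7.8 mL → 7.8 mL × 1.190476 units/mL = 9.285714 units
Total = 26.78571 + 35.2381 + 9.285714 = 71.30952 units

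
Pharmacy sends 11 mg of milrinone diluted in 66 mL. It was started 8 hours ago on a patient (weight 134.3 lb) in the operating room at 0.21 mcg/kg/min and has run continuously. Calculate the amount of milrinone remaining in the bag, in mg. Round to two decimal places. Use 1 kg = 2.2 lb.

4.85 mg

Weight = 134.3 lb ÷ 2.2 lb/kg = 61.04545 kg
Dose = 0.21 mcg/kg/min × 61.04545 kg = 12.81955 mcg/min
12.81955 mcg/min × 60 min/hr = 769.1727 mcg/hr
Concentration = 11 mg ÷ 66 mL = 0.1666667 mg/mL = 166.6667 mcg/mL
Rate = 769.1727 mcg/hr ÷ 166.6667 mcg/mL = 4.615036 mL/hr
Volume infused = 4.615036 mL/hr × 8 hr = 36.92029 mL
Volume remaining = 66 − 36.92029 = 29.07971 mL
Drug remaining = 29.07971 mL × 166.6667 mcg/mL = 4846.618 mcg = 4.846618 mg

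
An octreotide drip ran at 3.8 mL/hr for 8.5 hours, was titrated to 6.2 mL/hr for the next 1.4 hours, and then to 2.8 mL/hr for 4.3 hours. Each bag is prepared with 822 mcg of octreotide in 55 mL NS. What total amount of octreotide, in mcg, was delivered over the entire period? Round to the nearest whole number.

Concentration = 822 mcg ÷ 55 mL = 14.94545 mcg/mL
Stage 1: 3.8 mL/hr × 8.5 hr = 32.3 mL → 32.3 mL × 14.94545 mcg/mL = 482.7382 mcg
Stage 2: 6.2 mL/hr × 1.4 hr = 8.68 mL → 8.68 mL × 14.94545 mcg/mL = 129.7265 mcg
Stage 3: 2.8 mL/hr × 4.3 hr = 12.04 mL → 12.04 mL × 14.94545 mcg/mL = 179.9433 mcg
Total = 482.7382 + 129.7265 + 179.9433 = 792.408 mcg

792 mcg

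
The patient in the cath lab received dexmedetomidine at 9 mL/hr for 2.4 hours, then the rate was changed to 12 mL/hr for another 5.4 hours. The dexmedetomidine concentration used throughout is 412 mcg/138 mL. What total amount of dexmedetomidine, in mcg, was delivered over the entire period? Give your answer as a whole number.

258 mcg

Concentration = 412 mcg ÷ 138 mL = 2.985507 mcg/mL
Stage 1: 9 mL/hr × 2.4 hr = 21.6 mL → 21.6 mL × 2.985507 mcg/mL = 64.48696 mcg
Stage 2: 12 mL/hr × 5.4 hr = 64.8 mL → 64.8 mL × 2.985507 mcg/mL = 193.4609 mcg
Total = 64.48696 + 193.4609 = 257.9478 mcg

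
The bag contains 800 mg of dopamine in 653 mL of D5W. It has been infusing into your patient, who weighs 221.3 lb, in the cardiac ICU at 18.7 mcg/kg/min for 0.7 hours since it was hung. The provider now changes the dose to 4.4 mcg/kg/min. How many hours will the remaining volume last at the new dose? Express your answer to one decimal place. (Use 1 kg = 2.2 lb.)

27.2 hours

Initial rate:
Weight = 221.3 lb ÷ 2.2 lb/kg = 100.5909 kg
Dose = 18.7 mcg/kg/min × 100.5909 kg = 1881.05 mcg/min
1881.05 mcg/min × 60 min/hr = 112863 mcg/hr
Concentration = 800 mg ÷ 653 mL = 1.225115 mg/mL = 1225.115 mcg/mL
Rate = 112863 mcg/hr ÷ 1225.115 mcg/mL = 92.12442 mL/hr
Volume infused so far = 92.12442 mL/hr × 0.7 hr = 64.4871 mL
Volume remaining = 653 − 64.4871 = 588.5129 mL
New rate:
Dose = 4.4 mcg/kg/min × 100.5909 kg = 442.6 mcg/min
442.6 mcg/min × 60 min/hr = 26556 mcg/hr
Rate = 26556 mcg/hr ÷ 1225.115 mcg/mL = 21.67633 mL/hr
Time remaining = 588.5129 mL ÷ 21.67633 mL/hr = 27.15002 hr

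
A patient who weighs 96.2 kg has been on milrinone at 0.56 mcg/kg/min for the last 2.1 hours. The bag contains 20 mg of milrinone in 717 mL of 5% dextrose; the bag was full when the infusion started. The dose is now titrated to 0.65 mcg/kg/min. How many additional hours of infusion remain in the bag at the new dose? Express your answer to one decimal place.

3.5 hours

Initial rate:
Dose = 0.56 mcg/kg/min × 96.2 kg = 53.872 mcg/min
53.872 mcg/min × 60 min/hr = 3232.32 mcg/hr
Concentration = 20 mg ÷ 717 mL = 0.027894 mg/mL = 27.894 mcg/mL
Rate = 3232.32 mcg/hr ÷ 27.894 mcg/mL = 115.8787 mL/hr
Volume infused so far = 115.8787 mL/hr × 2.1 hr = 243.3452 mL
Volume remaining = 717 − 243.3452 = 473.6548 mL
New rate:
Dose = 0.65 mcg/kg/min × 96.2 kg = 62.53 mcg/min
62.53 mcg/min × 60 min/hr = 3751.8 mcg/hr
Rate = 3751.8 mcg/hr ÷ 27.894 mcg/mL = 134.502 mL/hr
Time remaining = 473.6548 mL ÷ 134.502 mL/hr = 3.521544 hr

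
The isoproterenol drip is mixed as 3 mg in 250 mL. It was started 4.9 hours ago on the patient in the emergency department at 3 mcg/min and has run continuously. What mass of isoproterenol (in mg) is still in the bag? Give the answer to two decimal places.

3 mcg/min × 60 min/hr = 180 mcg/hr
Concentration = 3 mg ÷ 250 mL = 0.012 mg/mL = 12 mcg/mL
Rate = 180 mcg/hr ÷ 12 mcg/mL = 15 mL/hr
Volume infused = 15 mL/hr × 4.9 hr = 73.5 mL
Volume remaining = 250 − 73.5 = 176.5 mL
Drug remaining = 176.5 mL × 12 mcg/mL = 2118 mcg = 2.118 mg

2.12 mg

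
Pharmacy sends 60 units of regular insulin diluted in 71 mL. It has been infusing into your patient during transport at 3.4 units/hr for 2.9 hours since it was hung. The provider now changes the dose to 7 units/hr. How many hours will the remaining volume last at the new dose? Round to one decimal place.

Initial rate:
Concentration = 60 units ÷ 71 mL = 0.8450704 units/mL
Rate = 3.4 units/hr ÷ 0.8450704 units/mL = 4.023333 mL/hr
Volume infused so far = 4.023333 mL/hr × 2.9 hr = 11.66767 mL
Volume remaining = 71 − 11.66767 = 59.33233 mL
New rate:
Rate = 7 units/hr ÷ 0.8450704 units/mL = 8.283333 mL/hr
Time remaining = 59.33233 mL ÷ 8.283333 mL/hr = 7.162857 hr

7.2 hours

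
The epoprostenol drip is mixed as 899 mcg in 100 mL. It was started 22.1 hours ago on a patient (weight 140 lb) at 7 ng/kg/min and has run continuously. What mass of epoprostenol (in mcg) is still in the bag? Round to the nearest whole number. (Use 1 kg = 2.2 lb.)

Weight = 140 lb ÷ 2.2 lb/kg = 63.63636 kg
Dose = 7 ng/kg/min × 63.63636 kg = 445.4545 ng/min
445.4545 ng/min × 60 min/hr = 26727.27 ng/hr
Concentration = 899 mcg ÷ 100 mL = 8.99 mcg/mL = 8990 ng/mL
Rate = 26727.27 ng/hr ÷ 8990 ng/mL = 2.973 mL/hr
Volume infused = 2.973 mL/hr × 22.1 hr = 65.70331 mL
Volume remaining = 100 − 65.70331 = 34.29669 mL
Drug remaining = 34.29669 mL × 8990 ng/mL = 308327.3 ng = 308.3273 mcg

308 mcg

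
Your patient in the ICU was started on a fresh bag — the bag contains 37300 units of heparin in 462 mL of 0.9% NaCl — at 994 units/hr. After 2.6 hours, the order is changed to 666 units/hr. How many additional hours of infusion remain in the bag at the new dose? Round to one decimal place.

52.1 hours

Initial rate:
Concentration = 37300 units ÷ 462 mL = 80.73593 units/mL
Rate = 994 units/hr ÷ 80.73593 units/mL = 12.31174 mL/hr
Volume infused so far = 12.31174 mL/hr × 2.6 hr = 32.01053 mL
Volume remaining = 462 − 32.01053 = 429.9895 mL
New rate:
Rate = 666 units/hr ÷ 80.73593 units/mL = 8.249115 mL/hr
Time remaining = 429.9895 mL ÷ 8.249115 mL/hr = 52.12553 hr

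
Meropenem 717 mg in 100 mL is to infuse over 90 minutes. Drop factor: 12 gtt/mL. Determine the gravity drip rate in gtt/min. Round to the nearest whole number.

100 mL ÷ (90 min) = 1.111111 mL/min
1.111111 mL/min × 12 gtt/mL = 13.33333 gtt/min

13 gtt/min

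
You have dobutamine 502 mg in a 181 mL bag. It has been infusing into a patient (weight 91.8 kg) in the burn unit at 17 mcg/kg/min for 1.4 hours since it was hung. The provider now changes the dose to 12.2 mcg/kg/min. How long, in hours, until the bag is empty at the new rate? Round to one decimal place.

5.5 hours

Initial rate:
Dose = 17 mcg/kg/min × 91.8 kg = 1560.6 mcg/min
1560.6 mcg/min × 60 min/hr = 93636 mcg/hr
Concentration = 502 mg ÷ 181 mL = 2.773481 mg/mL = 2773.481 mcg/mL
Rate = 93636 mcg/hr ÷ 2773.481 mcg/mL = 33.76119 mL/hr
Volume infused so far = 33.76119 mL/hr × 1.4 hr = 47.26566 mL
Volume remaining = 181 − 47.26566 = 133.7343 mL
New rate:
Dose = 12.2 mcg/kg/min × 91.8 kg = 1119.96 mcg/min
1119.96 mcg/min × 60 min/hr = 67197.6 mcg/hr
Rate = 67197.6 mcg/hr ÷ 2773.481 mcg/mL = 24.22862 mL/hr
Time remaining = 133.7343 mL ÷ 24.22862 mL/hr = 5.519685 hr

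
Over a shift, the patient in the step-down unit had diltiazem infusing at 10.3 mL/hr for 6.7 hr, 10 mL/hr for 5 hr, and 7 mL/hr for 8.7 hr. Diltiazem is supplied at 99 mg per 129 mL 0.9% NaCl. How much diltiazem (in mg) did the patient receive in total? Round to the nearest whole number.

Concentration = 99 mg ÷ 129 mL = 0.7674419 mg/mL
Stage 1: 10.3 mL/hr × 6.7 hr = 69.01 mL → 69.01 mL × 0.7674419 mg/mL = 52.96116 mg
Stage 2: 10 mL/hr × 5 hr = 50 mL → 50 mL × 0.7674419 mg/mL = 38.37209 mg
Stage 3: 7 mL/hr × 8.7 hr = 60.9 mL → 60.9 mL × 0.7674419 mg/mL = 46.73721 mg
Total = 52.96116 + 38.37209 + 46.73721 = 138.0705 mg

138 mg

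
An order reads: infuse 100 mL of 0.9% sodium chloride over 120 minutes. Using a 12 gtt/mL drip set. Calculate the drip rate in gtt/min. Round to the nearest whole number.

10 gtt/min

100 mL ÷ (120 min) = 0.8333333 mL/min
0.8333333 mL/min × 12 gtt/mL = 10 gtt/min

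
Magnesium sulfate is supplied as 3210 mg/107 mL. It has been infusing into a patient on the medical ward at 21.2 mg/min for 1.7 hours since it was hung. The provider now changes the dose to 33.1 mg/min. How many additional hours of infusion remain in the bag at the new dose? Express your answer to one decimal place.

Initial rate:
21.2 mg/min × 60 min/hr = 1272 mg/hr
Concentration = 3210 mg ÷ 107 mL = 30 mg/mL
Rate = 1272 mg/hr ÷ 30 mg/mL = 42.4 mL/hr
Volume infused so far = 42.4 mL/hr × 1.7 hr = 72.08 mL
Volume remaining = 107 − 72.08 = 34.92 mL
New rate:
33.1 mg/min × 60 min/hr = 1986 mg/hr
Rate = 1986 mg/hr ÷ 30 mg/mL = 66.2 mL/hr
Time remaining = 34.92 mL ÷ 66.2 mL/hr = 0.5274924 hr

0.5 hours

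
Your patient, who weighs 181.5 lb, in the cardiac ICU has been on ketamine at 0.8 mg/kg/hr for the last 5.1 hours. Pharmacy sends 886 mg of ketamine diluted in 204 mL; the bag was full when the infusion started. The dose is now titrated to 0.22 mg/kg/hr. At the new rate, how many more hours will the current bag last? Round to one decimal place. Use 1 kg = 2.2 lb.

Initial rate:
Weight = 181.5 lb ÷ 2.2 lb/kg = 82.5 kg
Dose = 0.8 mg/kg/hr × 82.5 kg = 66 mg/hr
Concentration = 886 mg ÷ 204 mL = 4.343137 mg/mL
Rate = 66 mg/hr ÷ 4.343137 mg/mL = 15.19639 mL/hr
Volume infused so far = 15.19639 mL/hr × 5.1 hr = 77.50158 mL
Volume remaining = 204 − 77.50158 = 126.4984 mL
New rate:
Dose = 0.22 mg/kg/hr × 82.5 kg = 18.15 mg/hr
Rate = 18.15 mg/hr ÷ 4.343137 mg/mL = 4.179007 mL/hr
Time remaining = 126.4984 mL ÷ 4.179007 mL/hr = 30.26997 hr

30.3 hours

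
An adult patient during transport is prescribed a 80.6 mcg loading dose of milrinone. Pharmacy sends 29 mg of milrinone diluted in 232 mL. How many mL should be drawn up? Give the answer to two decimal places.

0.64 mL

Concentration = 29 mg ÷ 232 mL = 0.125 mg/mL = 125 mcg/mL
Volume = 80.6 mcg ÷ 125 mcg/mL = 0.6448 mL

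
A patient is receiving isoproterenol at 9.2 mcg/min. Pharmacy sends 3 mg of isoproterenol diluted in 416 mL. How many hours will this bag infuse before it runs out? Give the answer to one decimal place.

5.4 hours

9.2 mcg/min × 60 min/hr = 552 mcg/hr
Concentration = 3 mg ÷ 416 mL = 0.007211538 mg/mL = 7.211538 mcg/mL
Rate = 552 mcg/hr ÷ 7.211538 mcg/mL = 76.544 mL/hr
Duration = 416 mL ÷ 76.544 mL/hr = 5.434783 hr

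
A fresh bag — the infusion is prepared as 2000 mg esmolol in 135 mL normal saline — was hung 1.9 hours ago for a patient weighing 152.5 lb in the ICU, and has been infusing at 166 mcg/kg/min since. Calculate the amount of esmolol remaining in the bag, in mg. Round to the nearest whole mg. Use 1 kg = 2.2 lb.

Weight = 152.5 lb ÷ 2.2 lb/kg = 69.31818 kg
Dose = 166 mcg/kg/min × 69.31818 kg = 11506.82 mcg/min
11506.82 mcg/min × 60 min/hr = 690409.1 mcg/hr
Concentration = 2000 mg ÷ 135 mL = 14.81481 mg/mL = 14814.81 mcg/mL
Rate = 690409.1 mcg/hr ÷ 14814.81 mcg/mL = 46.60261 mL/hr
Volume infused = 46.60261 mL/hr × 1.9 hr = 88.54497 mL
Volume remaining = 135 − 88.54497 = 46.45503 mL
Drug remaining = 46.45503 mL × 14814.81 mcg/mL = 688222.7 mcg = 688.2227 mg

688 mg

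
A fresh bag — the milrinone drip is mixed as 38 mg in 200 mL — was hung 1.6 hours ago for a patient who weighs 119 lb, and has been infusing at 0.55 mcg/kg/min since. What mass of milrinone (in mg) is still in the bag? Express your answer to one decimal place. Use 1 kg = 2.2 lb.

Weight = 119 lb ÷ 2.2 lb/kg = 54.09091 kg
Dose = 0.55 mcg/kg/min × 54.09091 kg = 29.75 mcg/min
29.75 mcg/min × 60 min/hr = 1785 mcg/hr
Concentration = 38 mg ÷ 200 mL = 0.19 mg/mL = 190 mcg/mL
Rate = 1785 mcg/hr ÷ 190 mcg/mL = 9.394737 mL/hr
Volume infused = 9.394737 mL/hr × 1.6 hr = 15.03158 mL
Volume remaining = 200 − 15.03158 = 184.9684 mL
Drug remaining = 184.9684 mL × 190 mcg/mL = 35144 mcg = 35.144 mg

35.1 mg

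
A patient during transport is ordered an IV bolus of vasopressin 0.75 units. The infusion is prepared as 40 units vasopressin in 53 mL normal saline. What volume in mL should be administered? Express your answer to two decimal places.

0.99 mL

Concentration = 40 units ÷ 53 mL = 0.754717 units/mL
Volume = 0.75 units ÷ 0.754717 units/mL = 0.99375 mL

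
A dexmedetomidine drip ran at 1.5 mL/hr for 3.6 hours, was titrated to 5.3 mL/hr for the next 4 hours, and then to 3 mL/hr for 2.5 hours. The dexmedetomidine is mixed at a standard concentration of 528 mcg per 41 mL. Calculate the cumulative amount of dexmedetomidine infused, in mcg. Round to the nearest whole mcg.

439 mcg

Concentration = 528 mcg ÷ 41 mL = 12.87805 mcg/mL
Stage 1: 1.5 mL/hr × 3.6 hr = 5.4 mL → 5.4 mL × 12.87805 mcg/mL = 69.54146 mcg
Stage 2: 5.3 mL/hr × 4 hr = 21.2 mL → 21.2 mL × 12.87805 mcg/mL = 273.0146 mcg
Stage 3: 3 mL/hr × 2.5 hr = 7.5 mL → 7.5 mL × 12.87805 mcg/mL = 96.58537 mcg
Total = 69.54146 + 273.0146 + 96.58537 = 439.1415 mcg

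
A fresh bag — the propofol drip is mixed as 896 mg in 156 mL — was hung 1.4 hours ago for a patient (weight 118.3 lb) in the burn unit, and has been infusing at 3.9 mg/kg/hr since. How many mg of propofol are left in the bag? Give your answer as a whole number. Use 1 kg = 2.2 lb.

602 mg

Weight = 118.3 lb ÷ 2.2 lb/kg = 53.77273 kg
Dose = 3.9 mg/kg/hr × 53.77273 kg = 209.7136 mg/hr
Concentration = 896 mg ÷ 156 mL = 5.74359 mg/mL
Rate = 209.7136 mg/hr ÷ 5.74359 mg/mL = 36.51264 mL/hr
Volume infused = 36.51264 mL/hr × 1.4 hr = 51.1177 mL
Volume remaining = 156 − 51.1177 = 104.8823 mL
Drug remaining = 104.8823 mL × 5.74359 mg/mL = 602.4009 mg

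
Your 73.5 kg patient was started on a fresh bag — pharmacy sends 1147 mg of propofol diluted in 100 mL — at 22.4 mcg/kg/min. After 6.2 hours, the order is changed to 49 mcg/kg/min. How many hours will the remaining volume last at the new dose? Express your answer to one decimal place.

Initial rate:
Dose = 22.4 mcg/kg/min × 73.5 kg = 1646.4 mcg/min
1646.4 mcg/min × 60 min/hr = 98784 mcg/hr
Concentration = 1147 mg ÷ 100 mL = 11.47 mg/mL = 11470 mcg/mL
Rate = 98784 mcg/hr ÷ 11470 mcg/mL = 8.61238 mL/hr
Volume infused so far = 8.61238 mL/hr × 6.2 hr = 53.39676 mL
Volume remaining = 100 − 53.39676 = 46.60324 mL
New rate:
Dose = 49 mcg/kg/min × 73.5 kg = 3601.5 mcg/min
3601.5 mcg/min × 60 min/hr = 216090 mcg/hr
Rate = 216090 mcg/hr ÷ 11470 mcg/mL = 18.83958 mL/hr
Time remaining = 46.60324 mL ÷ 18.83958 mL/hr = 2.473688 hr

2.5 hours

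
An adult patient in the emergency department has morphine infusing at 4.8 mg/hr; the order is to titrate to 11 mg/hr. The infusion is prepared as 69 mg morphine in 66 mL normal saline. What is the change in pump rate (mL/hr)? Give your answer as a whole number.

At the current dose:
Concentration = 69 mg ÷ 66 mL = 1.045455 mg/mL
Rate = 4.8 mg/hr ÷ 1.045455 mg/mL = 4.591304 mL/hr
At the new dose:
Rate = 11 mg/hr ÷ 1.045455 mg/mL = 10.52174 mL/hr
Change = 10.52174 − 4.591304 = 5.930435 mL/hr → 5.930435 mL/hr increase

6 mL/hr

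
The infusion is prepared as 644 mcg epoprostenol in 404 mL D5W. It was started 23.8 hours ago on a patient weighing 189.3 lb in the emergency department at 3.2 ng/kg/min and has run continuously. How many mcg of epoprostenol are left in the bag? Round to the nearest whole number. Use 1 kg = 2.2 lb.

Weight = 189.3 lb ÷ 2.2 lb/kg = 86.04545 kg
Dose = 3.2 ng/kg/min × 86.04545 kg = 275.3455 ng/min
275.3455 ng/min × 60 min/hr = 16520.73 ng/hr
Concentration = 644 mcg ÷ 404 mL = 1.594059 mcg/mL = 1594.059 ng/mL
Rate = 16520.73 ng/hr ÷ 1594.059 ng/mL = 10.36393 mL/hr
Volume infused = 10.36393 mL/hr × 23.8 hr = 246.6616 mL
Volume remaining = 404 − 246.6616 = 157.3384 mL
Drug remaining = 157.3384 mL × 1594.059 ng/mL = 250806.7 ng = 250.8067 mcg

251 mcg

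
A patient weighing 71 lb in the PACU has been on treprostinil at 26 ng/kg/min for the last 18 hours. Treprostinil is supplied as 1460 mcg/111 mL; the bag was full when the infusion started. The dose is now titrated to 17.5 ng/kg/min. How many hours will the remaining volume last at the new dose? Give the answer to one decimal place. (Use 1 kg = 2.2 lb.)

Initial rate:
Weight = 71 lb ÷ 2.2 lb/kg = 32.27273 kg
Dose = 26 ng/kg/min × 32.27273 kg = 839.0909 ng/min
839.0909 ng/min × 60 min/hr = 50345.45 ng/hr
Concentration = 1460 mcg ÷ 111 mL = 13.15315 mcg/mL = 13153.15 ng/mL
Rate = 50345.45 ng/hr ÷ 13153.15 ng/mL = 3.827634 mL/hr
Volume infused so far = 3.827634 mL/hr × 18 hr = 68.89741 mL
Volume remaining = 111 − 68.89741 = 42.10259 mL
New rate:
Dose = 17.5 ng/kg/min × 32.27273 kg = 564.7727 ng/min
564.7727 ng/min × 60 min/hr = 33886.36 ng/hr
Rate = 33886.36 ng/hr ÷ 13153.15 ng/mL = 2.576292 mL/hr
Time remaining = 42.10259 mL ÷ 2.576292 mL/hr = 16.34232 hr

16.3 hours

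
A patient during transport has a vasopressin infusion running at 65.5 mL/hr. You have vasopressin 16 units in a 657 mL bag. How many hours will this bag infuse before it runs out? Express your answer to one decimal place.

10.0 hours

Duration = 657 mL ÷ 65.5 mL/hr = 10.03053 hr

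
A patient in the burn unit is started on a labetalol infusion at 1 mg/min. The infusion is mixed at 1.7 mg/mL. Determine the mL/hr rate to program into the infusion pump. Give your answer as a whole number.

35 mL/hr

1 mg/min × 60 min/hr = 60 mg/hr
Rate = 60 mg/hr ÷ 1.7 mg/mL = 35.29412 mL/hr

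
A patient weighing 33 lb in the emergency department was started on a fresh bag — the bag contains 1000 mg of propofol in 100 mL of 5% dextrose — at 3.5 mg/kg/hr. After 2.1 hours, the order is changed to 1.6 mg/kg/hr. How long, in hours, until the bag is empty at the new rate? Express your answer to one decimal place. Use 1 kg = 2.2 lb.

37.1 hours

Initial rate:
Weight = 33 lb ÷ 2.2 lb/kg = 15 kg
Dose = 3.5 mg/kg/hr × 15 kg = 52.5 mg/hr
Concentration = 1000 mg ÷ 100 mL = 10 mg/mL
Rate = 52.5 mg/hr ÷ 10 mg/mL = 5.25 mL/hr
Volume infused so far = 5.25 mL/hr × 2.1 hr = 11.025 mL
Volume remaining = 100 − 11.025 = 88.975 mL
New rate:
Dose = 1.6 mg/kg/hr × 15 kg = 24 mg/hr
Rate = 24 mg/hr ÷ 10 mg/mL = 2.4 mL/hr
Time remaining = 88.975 mL ÷ 2.4 mL/hr = 37.07292 hr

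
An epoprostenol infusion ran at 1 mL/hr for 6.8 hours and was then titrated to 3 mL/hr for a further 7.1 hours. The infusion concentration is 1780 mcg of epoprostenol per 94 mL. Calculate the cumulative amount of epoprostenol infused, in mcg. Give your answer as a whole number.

Concentration = 1780 mcg ÷ 94 mL = 18.93617 mcg/mL
Stage 1: 1 mL/hr × 6.8 hr = 6.8 mL → 6.8 mL × 18.93617 mcg/mL = 128.766 mcg
Stage 2: 3 mL/hr × 7.1 hr = 21.3 mL → 21.3 mL × 18.93617 mcg/mL = 403.3404 mcg
Total = 128.766 + 403.3404 = 532.1064 mcg

532 mcg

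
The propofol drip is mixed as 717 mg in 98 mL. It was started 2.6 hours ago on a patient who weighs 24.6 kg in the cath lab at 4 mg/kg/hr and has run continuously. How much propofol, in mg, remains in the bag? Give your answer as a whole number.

461 mg

Dose = 4 mg/kg/hr × 24.6 kg = 98.4 mg/hr
Concentration = 717 mg ÷ 98 mL = 7.316327 mg/mL
Rate = 98.4 mg/hr ÷ 7.316327 mg/mL = 13.44937 mL/hr
Volume infused = 13.44937 mL/hr × 2.6 hr = 34.96837 mL
Volume remaining = 98 − 34.96837 = 63.03163 mL
Drug remaining = 63.03163 mL × 7.316327 mg/mL = 461.16 mg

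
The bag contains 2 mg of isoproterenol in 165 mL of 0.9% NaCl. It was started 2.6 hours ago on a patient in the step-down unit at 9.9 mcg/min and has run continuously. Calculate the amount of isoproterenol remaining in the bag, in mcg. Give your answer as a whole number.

9.9 mcg/min × 60 min/hr = 594 mcg/hr
Concentration = 2 mg ÷ 165 mL = 0.01212121 mg/mL = 12.12121 mcg/mL
Rate = 594 mcg/hr ÷ 12.12121 mcg/mL = 49.005 mL/hr
Volume infused = 49.005 mL/hr × 2.6 hr = 127.413 mL
Volume remaining = 165 − 127.413 = 37.587 mL
Drug remaining = 37.587 mL × 12.12121 mcg/mL = 455.6 mcg

456 mcg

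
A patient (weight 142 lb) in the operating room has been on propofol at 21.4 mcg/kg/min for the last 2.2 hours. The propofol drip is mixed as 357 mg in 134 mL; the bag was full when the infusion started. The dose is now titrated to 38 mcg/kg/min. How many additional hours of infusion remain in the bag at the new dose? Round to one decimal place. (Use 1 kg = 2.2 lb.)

Initial rate:
Weight = 142 lb ÷ 2.2 lb/kg = 64.54545 kg
Dose = 21.4 mcg/kg/min × 64.54545 kg = 1381.273 mcg/min
1381.273 mcg/min × 60 min/hr = 82876.36 mcg/hr
Concentration = 357 mg ÷ 134 mL = 2.664179 mg/mL = 2664.179 mcg/mL
Rate = 82876.36 mcg/hr ÷ 2664.179 mcg/mL = 31.10765 mL/hr
Volume infused so far = 31.10765 mL/hr × 2.2 hr = 68.43684 mL
Volume remaining = 134 − 68.43684 = 65.56316 mL
New rate:
Dose = 38 mcg/kg/min × 64.54545 kg = 2452.727 mcg/min
2452.727 mcg/min × 60 min/hr = 147163.6 mcg/hr
Rate = 147163.6 mcg/hr ÷ 2664.179 mcg/mL = 55.23789 mL/hr
Time remaining = 65.56316 mL ÷ 55.23789 mL/hr = 1.186924 hr

1.2 hours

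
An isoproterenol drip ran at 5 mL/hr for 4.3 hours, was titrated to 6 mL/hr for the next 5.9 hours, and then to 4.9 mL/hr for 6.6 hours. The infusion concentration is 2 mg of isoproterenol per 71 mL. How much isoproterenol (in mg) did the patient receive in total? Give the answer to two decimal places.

2.51 mg

Concentration = 2 mg ÷ 71 mL = 0.02816901 mg/mL
Stage 1: 5 mL/hr × 4.3 hr = 21.5 mL → 21.5 mL × 0.02816901 mg/mL = 0.6056338 mg
Stage 2: 6 mL/hr × 5.9 hr = 35.4 mL → 35.4 mL × 0.02816901 mg/mL = 0.9971831 mg
Stage 3: 4.9 mL/hr × 6.6 hr = 32.34 mL → 32.34 mL × 0.02816901 mg/mL = 0.9109859 mg
Total = 0.6056338 + 0.9971831 + 0.9109859 = 2.513803 mg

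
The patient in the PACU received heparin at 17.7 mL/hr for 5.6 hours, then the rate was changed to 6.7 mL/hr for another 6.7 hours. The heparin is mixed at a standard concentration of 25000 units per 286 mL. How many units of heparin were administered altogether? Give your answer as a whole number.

Concentration = 25000 units ÷ 286 mL = 87.41259 units/mL
Stage 1: 17.7 mL/hr × 5.6 hr = 99.12 mL → 99.12 mL × 87.41259 units/mL = 8664.336 units
Stage 2: 6.7 mL/hr × 6.7 hr = 44.89 mL → 44.89 mL × 87.41259 units/mL = 3923.951 units
Total = 8664.336 + 3923.951 = 12588.29 units

12588 units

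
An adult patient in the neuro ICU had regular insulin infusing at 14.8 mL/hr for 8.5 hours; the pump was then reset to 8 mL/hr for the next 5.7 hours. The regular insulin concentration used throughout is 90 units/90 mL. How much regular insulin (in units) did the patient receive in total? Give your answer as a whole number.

171 units

Concentration = 90 units ÷ 90 mL = 1 units/mL
Stage 1: 14.8 mL/hr × 8.5 hr = 125.8 mL → 125.8 mL × 1 units/mL = 125.8 units
Stage 2: 8 mL/hr × 5.7 hr = 45.6 mL → 45.6 mL × 1 units/mL = 45.6 units
Total = 125.8 + 45.6 = 171.4 units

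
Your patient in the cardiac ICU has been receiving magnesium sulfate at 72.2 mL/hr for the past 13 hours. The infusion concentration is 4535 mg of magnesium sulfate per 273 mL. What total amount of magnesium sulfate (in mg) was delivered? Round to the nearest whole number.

Concentration = 4535 mg ÷ 273 mL = 16.61172 mg/mL
Drug rate = 72.2 mL/hr × 16.61172 mg/mL = 1199.366 mg/hr
Total = 1199.366 mg/hr × 13 hr = 15591.76 mg

15592 mg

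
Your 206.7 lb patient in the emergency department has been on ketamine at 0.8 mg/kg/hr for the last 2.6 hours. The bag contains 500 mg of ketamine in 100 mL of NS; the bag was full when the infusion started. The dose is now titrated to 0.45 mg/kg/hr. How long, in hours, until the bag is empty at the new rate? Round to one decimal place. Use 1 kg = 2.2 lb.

7.2 hours

Initial rate:
Weight = 206.7 lb ÷ 2.2 lb/kg = 93.95455 kg
Dose = 0.8 mg/kg/hr × 93.95455 kg = 75.16364 mg/hr
Concentration = 500 mg ÷ 100 mL = 5 mg/mL
Rate = 75.16364 mg/hr ÷ 5 mg/mL = 15.03273 mL/hr
Volume infused so far = 15.03273 mL/hr × 2.6 hr = 39.08509 mL
Volume remaining = 100 − 39.08509 = 60.91491 mL
New rate:
Dose = 0.45 mg/kg/hr × 93.95455 kg = 42.27955 mg/hr
Rate = 42.27955 mg/hr ÷ 5 mg/mL = 8.455909 mL/hr
Time remaining = 60.91491 mL ÷ 8.455909 mL/hr = 7.203827 hr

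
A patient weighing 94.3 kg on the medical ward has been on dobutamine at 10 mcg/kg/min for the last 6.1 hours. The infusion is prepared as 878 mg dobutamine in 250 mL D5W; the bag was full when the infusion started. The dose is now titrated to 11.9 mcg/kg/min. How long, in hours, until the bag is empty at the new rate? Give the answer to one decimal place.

Initial rate:
Dose = 10 mcg/kg/min × 94.3 kg = 943 mcg/min
943 mcg/min × 60 min/hr = 56580 mcg/hr
Concentration = 878 mg ÷ 250 mL = 3.512 mg/mL = 3512 mcg/mL
Rate = 56580 mcg/hr ÷ 3512 mcg/mL = 16.11048 mL/hr
Volume infused so far = 16.11048 mL/hr × 6.1 hr = 98.27392 mL
Volume remaining = 250 − 98.27392 = 151.7261 mL
New rate:
Dose = 11.9 mcg/kg/min × 94.3 kg = 1122.17 mcg/min
1122.17 mcg/min × 60 min/hr = 67330.2 mcg/hr
Rate = 67330.2 mcg/hr ÷ 3512 mcg/mL = 19.17147 mL/hr
Time remaining = 151.7261 mL ÷ 19.17147 mL/hr = 7.91416 hr

7.9 hours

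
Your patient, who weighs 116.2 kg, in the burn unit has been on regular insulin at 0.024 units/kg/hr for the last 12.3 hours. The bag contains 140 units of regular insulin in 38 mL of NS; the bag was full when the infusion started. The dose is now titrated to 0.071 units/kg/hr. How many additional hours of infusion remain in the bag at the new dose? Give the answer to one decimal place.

Initial rate:
Dose = 0.024 units/kg/hr × 116.2 kg = 2.7888 units/hr
Concentration = 140 units ÷ 38 mL = 3.684211 units/mL
Rate = 2.7888 units/hr ÷ 3.684211 units/mL = 0.75696 mL/hr
Volume infused so far = 0.75696 mL/hr × 12.3 hr = 9.310608 mL
Volume remaining = 38 − 9.310608 = 28.68939 mL
New rate:
Dose = 0.071 units/kg/hr × 116.2 kg = 8.2502 units/hr
Rate = 8.2502 units/hr ÷ 3.684211 units/mL = 2.23934 mL/hr
Time remaining = 28.68939 mL ÷ 2.23934 mL/hr = 12.81154 hr

12.8 hours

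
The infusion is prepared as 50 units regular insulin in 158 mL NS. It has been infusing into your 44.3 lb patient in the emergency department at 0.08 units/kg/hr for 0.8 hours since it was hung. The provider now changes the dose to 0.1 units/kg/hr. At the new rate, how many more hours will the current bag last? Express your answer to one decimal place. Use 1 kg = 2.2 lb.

24.2 hours

Initial rate:
Weight = 44.3 lb ÷ 2.2 lb/kg = 20.13636 kg
Dose = 0.08 units/kg/hr × 20.13636 kg = 1.610909 units/hr
Concentration = 50 units ÷ 158 mL = 0.3164557 units/mL
Rate = 1.610909 units/hr ÷ 0.3164557 units/mL = 5.090473 mL/hr
Volume infused so far = 5.090473 mL/hr × 0.8 hr = 4.072378 mL
Volume remaining = 158 − 4.072378 = 153.9276 mL
New rate:
Dose = 0.1 units/kg/hr × 20.13636 kg = 2.013636 units/hr
Rate = 2.013636 units/hr ÷ 0.3164557 units/mL = 6.363091 mL/hr
Time remaining = 153.9276 mL ÷ 6.363091 mL/hr = 24.1907 hr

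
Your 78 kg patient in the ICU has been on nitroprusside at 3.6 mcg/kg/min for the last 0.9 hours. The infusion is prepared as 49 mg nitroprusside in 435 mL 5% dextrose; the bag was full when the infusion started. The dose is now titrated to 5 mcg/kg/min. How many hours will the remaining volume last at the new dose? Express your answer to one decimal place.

Initial rate:
Dose = 3.6 mcg/kg/min × 78 kg = 280.8 mcg/min
280.8 mcg/min × 60 min/hr = 16848 mcg/hr
Concentration = 49 mg ÷ 435 mL = 0.1126437 mg/mL = 112.6437 mcg/mL
Rate = 16848 mcg/hr ÷ 112.6437 mcg/mL = 149.569 mL/hr
Volume infused so far = 149.569 mL/hr × 0.9 hr = 134.6121 mL
Volume remaining = 435 − 134.6121 = 300.3879 mL
New rate:
Dose = 5 mcg/kg/min × 78 kg = 390 mcg/min
390 mcg/min × 60 min/hr = 23400 mcg/hr
Rate = 23400 mcg/hr ÷ 112.6437 mcg/mL = 207.7347 mL/hr
Time remaining = 300.3879 mL ÷ 207.7347 mL/hr = 1.446017 hr

1.4 hours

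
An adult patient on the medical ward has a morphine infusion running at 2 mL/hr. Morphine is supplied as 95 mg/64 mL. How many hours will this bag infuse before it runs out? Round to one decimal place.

Duration = 64 mL ÷ 2 mL/hr = 32 hr

32.0 hours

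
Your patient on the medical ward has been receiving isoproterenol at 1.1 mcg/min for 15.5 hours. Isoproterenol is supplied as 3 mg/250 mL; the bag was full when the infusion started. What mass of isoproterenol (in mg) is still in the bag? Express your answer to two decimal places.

1.98 mg

1.1 mcg/min × 60 min/hr = 66 mcg/hr
Concentration = 3 mg ÷ 250 mL = 0.012 mg/mL = 12 mcg/mL
Rate = 66 mcg/hr ÷ 12 mcg/mL = 5.5 mL/hr
Volume infused = 5.5 mL/hr × 15.5 hr = 85.25 mL
Volume remaining = 250 − 85.25 = 164.75 mL
Drug remaining = 164.75 mL × 12 mcg/mL = 1977 mcg = 1.977 mg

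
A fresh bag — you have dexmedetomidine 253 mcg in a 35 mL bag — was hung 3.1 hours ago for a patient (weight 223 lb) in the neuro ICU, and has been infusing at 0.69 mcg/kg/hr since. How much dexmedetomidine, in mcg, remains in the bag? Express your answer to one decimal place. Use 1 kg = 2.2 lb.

36.2 mcg

Weight = 223 lb ÷ 2.2 lb/kg = 101.3636 kg
Dose = 0.69 mcg/kg/hr × 101.3636 kg = 69.94091 mcg/hr
Concentration = 253 mcg ÷ 35 mL = 7.228571 mcg/mL
Rate = 69.94091 mcg/hr ÷ 7.228571 mcg/mL = 9.67562 mL/hr
Volume infused = 9.67562 mL/hr × 3.1 hr = 29.99442 mL
Volume remaining = 35 − 29.99442 = 5.005579 mL
Drug remaining = 5.005579 mL × 7.228571 mcg/mL = 36.18318 mcg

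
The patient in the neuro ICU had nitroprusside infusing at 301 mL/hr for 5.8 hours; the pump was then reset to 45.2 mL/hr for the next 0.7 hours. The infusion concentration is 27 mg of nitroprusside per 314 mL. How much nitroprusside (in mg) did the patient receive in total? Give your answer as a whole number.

Concentration = 27 mg ÷ 314 mL = 0.08598726 mg/mL
Stage 1: 301 mL/hr × 5.8 hr = 1745.8 mL → 1745.8 mL × 0.08598726 mg/mL = 150.1166 mg
Stage 2: 45.2 mL/hr × 0.7 hr = 31.64 mL → 31.64 mL × 0.08598726 mg/mL = 2.720637 mg
Total = 150.1166 + 2.720637 = 152.8372 mg

153 mg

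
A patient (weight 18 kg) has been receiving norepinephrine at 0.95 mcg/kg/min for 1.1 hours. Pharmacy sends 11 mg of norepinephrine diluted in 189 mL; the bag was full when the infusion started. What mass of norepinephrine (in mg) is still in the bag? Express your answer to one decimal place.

9.9 mg

Dose = 0.95 mcg/kg/min × 18 kg = 17.1 mcg/min
17.1 mcg/min × 60 min/hr = 1026 mcg/hr
Concentration = 11 mg ÷ 189 mL = 0.05820106 mg/mL = 58.20106 mcg/mL
Rate = 1026 mcg/hr ÷ 58.20106 mcg/mL = 17.62855 mL/hr
Volume infused = 17.62855 mL/hr × 1.1 hr = 19.3914 mL
Volume remaining = 189 − 19.3914 = 169.6086 mL
Drug remaining = 169.6086 mL × 58.20106 mcg/mL = 9871.4 mcg = 9.8714 mg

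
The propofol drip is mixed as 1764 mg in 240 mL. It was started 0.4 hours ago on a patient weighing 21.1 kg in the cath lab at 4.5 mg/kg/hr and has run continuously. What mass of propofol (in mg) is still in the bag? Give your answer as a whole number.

1726 mg

Dose = 4.5 mg/kg/hr × 21.1 kg = 94.95 mg/hr
Concentration = 1764 mg ÷ 240 mL = 7.35 mg/mL
Rate = 94.95 mg/hr ÷ 7.35 mg/mL = 12.91837 mL/hr
Volume infused = 12.91837 mL/hr × 0.4 hr = 5.167347 mL
Volume remaining = 240 − 5.167347 = 234.8327 mL
Drug remaining = 234.8327 mL × 7.35 mg/mL = 1726.02 mg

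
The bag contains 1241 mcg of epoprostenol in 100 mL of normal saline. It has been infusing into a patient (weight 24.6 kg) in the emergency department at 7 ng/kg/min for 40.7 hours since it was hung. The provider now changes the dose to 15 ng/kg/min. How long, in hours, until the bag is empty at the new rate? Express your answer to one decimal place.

37.1 hours

Initial rate:
Dose = 7 ng/kg/min × 24.6 kg = 172.2 ng/min
172.2 ng/min × 60 min/hr = 10332 ng/hr
Concentration = 1241 mcg ÷ 100 mL = 12.41 mcg/mL = 12410 ng/mL
Rate = 10332 ng/hr ÷ 12410 ng/mL = 0.8325544 mL/hr
Volume infused so far = 0.8325544 mL/hr × 40.7 hr = 33.88496 mL
Volume remaining = 100 − 33.88496 = 66.11504 mL
New rate:
Dose = 15 ng/kg/min × 24.6 kg = 369 ng/min
369 ng/min × 60 min/hr = 22140 ng/hr
Rate = 22140 ng/hr ÷ 12410 ng/mL = 1.784045 mL/hr
Time remaining = 66.11504 mL ÷ 1.784045 mL/hr = 37.05906 hr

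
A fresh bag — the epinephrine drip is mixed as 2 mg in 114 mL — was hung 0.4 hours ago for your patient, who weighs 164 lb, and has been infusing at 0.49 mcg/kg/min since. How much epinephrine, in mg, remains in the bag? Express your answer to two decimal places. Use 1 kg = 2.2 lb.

1.12 mg

Weight = 164 lb ÷ 2.2 lb/kg = 74.54545 kg
Dose = 0.49 mcg/kg/min × 74.54545 kg = 36.52727 mcg/min
36.52727 mcg/min × 60 min/hr = 2191.636 mcg/hr
Concentration = 2 mg ÷ 114 mL = 0.01754386 mg/mL = 17.54386 mcg/mL
Rate = 2191.636 mcg/hr ÷ 17.54386 mcg/mL = 124.9233 mL/hr
Volume infused = 124.9233 mL/hr × 0.4 hr = 49.96931 mL
Volume remaining = 114 − 49.96931 = 64.03069 mL
Drug remaining = 64.03069 mL × 17.54386 mcg/mL = 1123.345 mcg = 1.123345 mg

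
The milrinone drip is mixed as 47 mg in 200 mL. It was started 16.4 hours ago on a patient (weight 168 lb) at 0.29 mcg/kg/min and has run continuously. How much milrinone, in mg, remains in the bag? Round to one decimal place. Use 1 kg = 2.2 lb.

Weight = 168 lb ÷ 2.2 lb/kg = 76.36364 kg
Dose = 0.29 mcg/kg/min × 76.36364 kg = 22.14545 mcg/min
22.14545 mcg/min × 60 min/hr = 1328.727 mcg/hr
Concentration = 47 mg ÷ 200 mL = 0.235 mg/mL = 235 mcg/mL
Rate = 1328.727 mcg/hr ÷ 235 mcg/mL = 5.654159 mL/hr
Volume infused = 5.654159 mL/hr × 16.4 hr = 92.7282 mL
Volume remaining = 200 − 92.7282 = 107.2718 mL
Drug remaining = 107.2718 mL × 235 mcg/mL = 25208.87 mcg = 25.20887 mg

25.2 mg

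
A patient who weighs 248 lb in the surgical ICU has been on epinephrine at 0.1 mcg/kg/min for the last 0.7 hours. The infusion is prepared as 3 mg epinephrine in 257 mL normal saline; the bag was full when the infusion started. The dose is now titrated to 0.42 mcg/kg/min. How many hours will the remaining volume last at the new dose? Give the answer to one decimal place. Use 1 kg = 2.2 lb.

0.9 hours

Initial rate:
Weight = 248 lb ÷ 2.2 lb/kg = 112.7273 kg
Dose = 0.1 mcg/kg/min × 112.7273 kg = 11.27273 mcg/min
11.27273 mcg/min × 60 min/hr = 676.3636 mcg/hr
Concentration = 3 mg ÷ 257 mL = 0.01167315 mg/mL = 11.67315 mcg/mL
Rate = 676.3636 mcg/hr ÷ 11.67315 mcg/mL = 57.94182 mL/hr
Volume infused so far = 57.94182 mL/hr × 0.7 hr = 40.55927 mL
Volume remaining = 257 − 40.55927 = 216.4407 mL
New rate:
Dose = 0.42 mcg/kg/min × 112.7273 kg = 47.34545 mcg/min
47.34545 mcg/min × 60 min/hr = 2840.727 mcg/hr
Rate = 2840.727 mcg/hr ÷ 11.67315 mcg/mL = 243.3556 mL/hr
Time remaining = 216.4407 mL ÷ 243.3556 mL/hr = 0.8894009 hr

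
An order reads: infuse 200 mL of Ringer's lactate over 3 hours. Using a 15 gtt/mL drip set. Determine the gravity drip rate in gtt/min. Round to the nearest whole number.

200 mL ÷ (3 hr × 60 = 180 min) = 1.111111 mL/min
1.111111 mL/min × 15 gtt/mL = 16.66667 gtt/min

17 gtt/min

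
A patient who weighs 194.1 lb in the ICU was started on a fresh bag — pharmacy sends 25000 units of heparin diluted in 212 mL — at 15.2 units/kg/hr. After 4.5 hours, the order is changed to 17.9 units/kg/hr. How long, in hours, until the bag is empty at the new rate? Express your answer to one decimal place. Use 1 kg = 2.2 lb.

12.0 hours

Initial rate:
Weight = 194.1 lb ÷ 2.2 lb/kg = 88.22727 kg
Dose = 15.2 units/kg/hr × 88.22727 kg = 1341.055 units/hr
Concentration = 25000 units ÷ 212 mL = 117.9245 units/mL
Rate = 1341.055 units/hr ÷ 117.9245 units/mL = 11.37214 mL/hr
Volume infused so far = 11.37214 mL/hr × 4.5 hr = 51.17464 mL
Volume remaining = 212 − 51.17464 = 160.8254 mL
New rate:
Dose = 17.9 units/kg/hr × 88.22727 kg = 1579.268 units/hr
Rate = 1579.268 units/hr ÷ 117.9245 units/mL = 13.39219 mL/hr
Time remaining = 160.8254 mL ÷ 13.39219 mL/hr = 12.00889 hr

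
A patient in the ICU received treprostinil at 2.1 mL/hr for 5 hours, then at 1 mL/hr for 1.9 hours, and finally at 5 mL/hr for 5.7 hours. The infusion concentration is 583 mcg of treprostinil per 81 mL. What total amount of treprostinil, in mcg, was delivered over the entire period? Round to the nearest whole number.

294 mcg

Concentration = 583 mcg ÷ 81 mL = 7.197531 mcg/mL
Stage 1: 2.1 mL/hr × 5 hr = 10.5 mL → 10.5 mL × 7.197531 mcg/mL = 75.57407 mcg
Stage 2: 1 mL/hr × 1.9 hr = 1.9 mL → 1.9 mL × 7.197531 mcg/mL = 13.67531 mcg
Stage 3: 5 mL/hr × 5.7 hr = 28.5 mL → 28.5 mL × 7.197531 mcg/mL = 205.1296 mcg
Total = 75.57407 + 13.67531 + 205.1296 = 294.379 mcg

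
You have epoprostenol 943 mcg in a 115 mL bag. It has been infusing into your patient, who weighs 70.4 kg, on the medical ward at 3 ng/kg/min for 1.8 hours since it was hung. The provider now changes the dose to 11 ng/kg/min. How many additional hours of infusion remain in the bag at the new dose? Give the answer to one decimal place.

Initial rate:
Dose = 3 ng/kg/min × 70.4 kg = 211.2 ng/min
211.2 ng/min × 60 min/hr = 12672 ng/hr
Concentration = 943 mcg ÷ 115 mL = 8.2 mcg/mL = 8200 ng/mL
Rate = 12672 ng/hr ÷ 8200 ng/mL = 1.545366 mL/hr
Volume infused so far = 1.545366 mL/hr × 1.8 hr = 2.781659 mL
Volume remaining = 115 − 2.781659 = 112.2183 mL
New rate:
Dose = 11 ng/kg/min × 70.4 kg = 774.4 ng/min
774.4 ng/min × 60 min/hr = 46464 ng/hr
Rate = 46464 ng/hr ÷ 8200 ng/mL = 5.666341 mL/hr
Time remaining = 112.2183 mL ÷ 5.666341 mL/hr = 19.80437 hr

19.8 hours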